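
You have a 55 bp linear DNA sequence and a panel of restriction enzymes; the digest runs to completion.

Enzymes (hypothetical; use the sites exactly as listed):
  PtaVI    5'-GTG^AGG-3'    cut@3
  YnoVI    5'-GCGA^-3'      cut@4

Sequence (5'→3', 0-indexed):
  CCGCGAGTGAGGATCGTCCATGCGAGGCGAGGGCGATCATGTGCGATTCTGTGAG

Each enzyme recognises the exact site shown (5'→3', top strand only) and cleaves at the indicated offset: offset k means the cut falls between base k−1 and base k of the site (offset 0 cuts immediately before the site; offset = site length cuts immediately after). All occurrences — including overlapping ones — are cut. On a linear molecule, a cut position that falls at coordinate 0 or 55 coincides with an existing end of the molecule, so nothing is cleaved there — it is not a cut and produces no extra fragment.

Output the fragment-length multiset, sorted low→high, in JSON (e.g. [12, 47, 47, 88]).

Site scan:
  PtaVI GTGAGG/3: at [6] ⇒ [9]
  YnoVI GCGA/4: at [2, 21, 26, 32, 42] ⇒ [6, 25, 30, 36, 46]

Pooled cuts: [6, 9, 25, 30, 36, 46]

Fragment lengths:
  [0,6): 6 bp
  [6,9): 3 bp
  [9,25): 16 bp
  [25,30): 5 bp
  [30,36): 6 bp
  [36,46): 10 bp
  [46,55): 9 bp

[3,5,6,6,9,10,16]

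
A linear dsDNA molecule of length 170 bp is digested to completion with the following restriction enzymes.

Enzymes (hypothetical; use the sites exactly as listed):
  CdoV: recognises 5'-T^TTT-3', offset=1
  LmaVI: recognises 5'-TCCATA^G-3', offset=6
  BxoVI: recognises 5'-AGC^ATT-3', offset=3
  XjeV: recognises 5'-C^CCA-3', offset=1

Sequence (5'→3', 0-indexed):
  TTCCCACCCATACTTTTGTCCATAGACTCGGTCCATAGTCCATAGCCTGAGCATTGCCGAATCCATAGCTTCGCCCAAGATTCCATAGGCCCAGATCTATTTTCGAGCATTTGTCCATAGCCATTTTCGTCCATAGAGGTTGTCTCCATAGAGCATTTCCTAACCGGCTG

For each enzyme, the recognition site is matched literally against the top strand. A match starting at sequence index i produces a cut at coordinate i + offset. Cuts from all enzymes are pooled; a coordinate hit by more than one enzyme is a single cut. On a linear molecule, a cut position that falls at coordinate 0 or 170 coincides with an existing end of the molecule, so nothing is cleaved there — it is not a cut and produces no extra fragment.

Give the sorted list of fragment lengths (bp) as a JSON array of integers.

Per-enzyme occurrences:
  CdoV (TTTT, off=1): starts [13, 99, 123] → cuts [14, 100, 124]
  LmaVI (TCCATAG, off=6): starts [18, 31, 38, 61, 81, 113, 129, 144] → cuts [24, 37, 44, 67, 87, 119, 135, 150]
  BxoVI (AGCATT, off=3): starts [49, 105, 151] → cuts [52, 108, 154]
  XjeV (CCCA, off=1): starts [2, 6, 73, 89] → cuts [3, 7, 74, 90]

Pooled cuts: [3, 7, 14, 24, 37, 44, 52, 67, 74, 87, 90, 100, 108, 119, 124, 135, 150, 154]

Fragments:
  [0,3): 3 bp
  [3,7): 4 bp
  [7,14): 7 bp
  [14,24): 10 bp
  [24,37): 13 bp
  [37,44): 7 bp
  [44,52): 8 bp
  [52,67): 15 bp
  [67,74): 7 bp
  [74,87): 13 bp
  [87,90): 3 bp
  [90,100): 10 bp
  [100,108): 8 bp
  [108,119): 11 bp
  [119,124): 5 bp
  [124,135): 11 bp
  [135,150): 15 bp
  [150,154): 4 bp
  [154,170): 16 bp

[3,3,4,4,5,7,7,7,8,8,10,10,11,11,13,13,15,15,16]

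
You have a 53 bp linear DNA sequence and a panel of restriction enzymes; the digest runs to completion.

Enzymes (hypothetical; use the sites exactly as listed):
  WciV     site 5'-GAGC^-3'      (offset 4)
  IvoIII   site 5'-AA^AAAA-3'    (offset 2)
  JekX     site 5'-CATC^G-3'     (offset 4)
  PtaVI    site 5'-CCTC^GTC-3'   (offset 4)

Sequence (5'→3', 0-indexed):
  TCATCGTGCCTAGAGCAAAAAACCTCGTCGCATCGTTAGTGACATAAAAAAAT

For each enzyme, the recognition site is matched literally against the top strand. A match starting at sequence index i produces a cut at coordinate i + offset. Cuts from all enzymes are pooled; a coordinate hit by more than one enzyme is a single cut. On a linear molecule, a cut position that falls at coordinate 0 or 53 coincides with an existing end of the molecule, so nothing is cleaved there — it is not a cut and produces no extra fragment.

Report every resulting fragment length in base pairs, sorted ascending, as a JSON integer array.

Scan for sites:
  WciV (GAGC, off=4): starts [12] → cuts [16]
  IvoIII (AAAAAA, off=2): starts [16, 45, 46] → cuts [18, 47, 48]
  JekX (CATCG, off=4): starts [1, 30] → cuts [5, 34]
  PtaVI (CCTCGTC, off=4): starts [22] → cuts [26]

Pooled cuts: [5, 16, 18, 26, 34, 47, 48]

Fragments:
  [0,5): 5 bp
  [5,16): 11 bp
  [16,18): 2 bp
  [18,26): 8 bp
  [26,34): 8 bp
  [34,47): 13 bp
  [47,48): 1 bp
  [48,53): 5 bp

[1,2,5,5,8,8,11,13]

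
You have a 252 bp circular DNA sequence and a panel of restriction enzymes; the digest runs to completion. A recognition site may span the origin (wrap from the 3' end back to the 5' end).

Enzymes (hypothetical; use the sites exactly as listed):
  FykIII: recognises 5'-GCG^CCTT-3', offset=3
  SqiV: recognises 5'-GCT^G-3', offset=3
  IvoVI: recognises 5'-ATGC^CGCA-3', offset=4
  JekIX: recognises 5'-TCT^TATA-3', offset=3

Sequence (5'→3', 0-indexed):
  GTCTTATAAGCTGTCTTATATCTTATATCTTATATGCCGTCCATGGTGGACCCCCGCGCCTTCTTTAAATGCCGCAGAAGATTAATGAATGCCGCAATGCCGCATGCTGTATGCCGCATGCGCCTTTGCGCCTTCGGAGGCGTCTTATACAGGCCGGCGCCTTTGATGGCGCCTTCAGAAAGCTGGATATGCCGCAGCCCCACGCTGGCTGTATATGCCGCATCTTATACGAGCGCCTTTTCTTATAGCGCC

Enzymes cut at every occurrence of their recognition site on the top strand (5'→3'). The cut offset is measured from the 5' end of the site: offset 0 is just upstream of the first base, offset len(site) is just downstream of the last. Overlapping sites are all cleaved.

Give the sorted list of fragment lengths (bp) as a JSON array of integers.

[4,4,6,7,7,7,8,8,8,8,8,8,8,8,10,12,13,13,14,14,14,15,20,28]

Site scan:
  FykIII (GCGCCTT, off=3): starts [55, 119, 127, 156, 168, 232] → cuts [58, 122, 130, 159, 171, 235]
  SqiV (GCTG, off=3): starts [9, 105, 181, 203, 207] → cuts [12, 108, 184, 206, 210]
  IvoVI (ATGCCGCA, off=4): starts [68, 88, 96, 110, 188, 214] → cuts [72, 92, 100, 114, 192, 218]
  JekIX (TCTTATA, off=3): starts [1, 13, 20, 27, 142, 222, 240] → cuts [4, 16, 23, 30, 145, 225, 243]

All cut coordinates (distinct, sorted): [4, 12, 16, 23, 30, 58, 72, 92, 100, 108, 114, 122, 130, 145, 159, 171, 184, 192, 206, 210, 218, 225, 235, 243]

Fragments:
  4→12: 8 bp
  12→16: 4 bp
  16→23: 7 bp
  23→30: 7 bp
  30→58: 28 bp
  58→72: 14 bp
  72→92: 20 bp
  92→100: 8 bp
  100→108: 8 bp
  108→114: 6 bp
  114→122: 8 bp
  122→130: 8 bp
  130→145: 15 bp
  145→159: 14 bp
  159→171: 12 bp
  171→184: 13 bp
  184→192: 8 bp
  192→206: 14 bp
  206→210: 4 bp
  210→218: 8 bp
  218→225: 7 bp
  225→235: 10 bp
  235→243: 8 bp
  243→4 (wrap): 252-243+4 = 13 bp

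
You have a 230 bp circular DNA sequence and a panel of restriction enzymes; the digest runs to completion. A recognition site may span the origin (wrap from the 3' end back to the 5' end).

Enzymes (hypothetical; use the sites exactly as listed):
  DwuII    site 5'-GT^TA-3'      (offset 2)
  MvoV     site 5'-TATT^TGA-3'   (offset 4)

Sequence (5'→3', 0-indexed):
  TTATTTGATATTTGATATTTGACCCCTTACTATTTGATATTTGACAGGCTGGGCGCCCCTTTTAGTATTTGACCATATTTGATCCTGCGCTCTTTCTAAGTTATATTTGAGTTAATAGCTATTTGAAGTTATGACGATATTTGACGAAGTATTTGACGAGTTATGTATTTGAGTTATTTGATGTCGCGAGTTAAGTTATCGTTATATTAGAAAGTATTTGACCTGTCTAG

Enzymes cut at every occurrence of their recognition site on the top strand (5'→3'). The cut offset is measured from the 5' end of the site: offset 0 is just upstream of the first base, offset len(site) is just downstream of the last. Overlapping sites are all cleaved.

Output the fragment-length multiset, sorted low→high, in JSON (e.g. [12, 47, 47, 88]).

[4,4,5,5,5,6,6,6,7,7,7,8,8,10,11,12,12,13,13,15,16,22,28]

Per-enzyme occurrences:
  DwuII GTTA/2: at [99, 110, 127, 159, 172, 189, 194, 200, 229] ⇒ [1, 101, 112, 129, 161, 174, 191, 196, 202]
  MvoV TATTTGA/4: at [1, 8, 15, 30, 37, 65, 75, 103, 119, 137, 149, 165, 174, 214] ⇒ [5, 12, 19, 34, 41, 69, 79, 107, 123, 141, 153, 169, 178, 218]

All cut coordinates (distinct, sorted): [1, 5, 12, 19, 34, 41, 69, 79, 101, 107, 112, 123, 129, 141, 153, 161, 169, 174, 178, 191, 196, 202, 218]

Fragment lengths:
  1→5: 4 bp
  5→12: 7 bp
  12→19: 7 bp
  19→34: 15 bp
  34→41: 7 bp
  41→69: 28 bp
  69→79: 10 bp
  79→101: 22 bp
  101→107: 6 bp
  107→112: 5 bp
  112→123: 11 bp
  123→129: 6 bp
  129→141: 12 bp
  141→153: 12 bp
  153→161: 8 bp
  161→169: 8 bp
  169→174: 5 bp
  174→178: 4 bp
  178→191: 13 bp
  191→196: 5 bp
  196→202: 6 bp
  202→218: 16 bp
  218→1 (wrap): 230-218+1 = 13 bp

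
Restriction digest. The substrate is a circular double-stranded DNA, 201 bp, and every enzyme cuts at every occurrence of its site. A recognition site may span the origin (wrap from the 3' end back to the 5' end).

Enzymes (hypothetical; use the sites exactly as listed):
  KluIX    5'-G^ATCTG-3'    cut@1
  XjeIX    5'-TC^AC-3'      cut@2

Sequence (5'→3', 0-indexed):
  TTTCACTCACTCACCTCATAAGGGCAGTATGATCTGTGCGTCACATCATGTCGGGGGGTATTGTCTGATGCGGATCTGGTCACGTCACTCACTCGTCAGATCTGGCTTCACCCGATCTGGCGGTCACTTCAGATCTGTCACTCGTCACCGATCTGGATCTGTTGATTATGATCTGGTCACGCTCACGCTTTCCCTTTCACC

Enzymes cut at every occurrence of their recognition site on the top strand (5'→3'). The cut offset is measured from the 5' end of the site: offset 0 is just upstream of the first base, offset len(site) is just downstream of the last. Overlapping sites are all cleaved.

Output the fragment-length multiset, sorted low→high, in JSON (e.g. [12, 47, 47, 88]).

Per-enzyme occurrences:
  KluIX GATCTG/1: at [30, 72, 98, 113, 131, 149, 155, 169] ⇒ [31, 73, 99, 114, 132, 150, 156, 170]
  XjeIX TCAC/2: at [2, 6, 10, 40, 79, 84, 88, 107, 123, 137, 144, 176, 182, 196] ⇒ [4, 8, 12, 42, 81, 86, 90, 109, 125, 139, 146, 178, 184, 198]

All cut coordinates (distinct, sorted): [4, 8, 12, 31, 42, 73, 81, 86, 90, 99, 109, 114, 125, 132, 139, 146, 150, 156, 170, 178, 184, 198]

Fragment lengths:
  4→8: 4 bp
  8→12: 4 bp
  12→31: 19 bp
  31→42: 11 bp
  42→73: 31 bp
  73→81: 8 bp
  81→86: 5 bp
  86→90: 4 bp
  90→99: 9 bp
  99→109: 10 bp
  109→114: 5 bp
  114→125: 11 bp
  125→132: 7 bp
  132→139: 7 bp
  139→146: 7 bp
  146→150: 4 bp
  150→156: 6 bp
  156→170: 14 bp
  170→178: 8 bp
  178→184: 6 bp
  184→198: 14 bp
  198→4 (wrap): 201-198+4 = 7 bp

[4,4,4,4,5,5,6,6,7,7,7,7,8,8,9,10,11,11,14,14,19,31]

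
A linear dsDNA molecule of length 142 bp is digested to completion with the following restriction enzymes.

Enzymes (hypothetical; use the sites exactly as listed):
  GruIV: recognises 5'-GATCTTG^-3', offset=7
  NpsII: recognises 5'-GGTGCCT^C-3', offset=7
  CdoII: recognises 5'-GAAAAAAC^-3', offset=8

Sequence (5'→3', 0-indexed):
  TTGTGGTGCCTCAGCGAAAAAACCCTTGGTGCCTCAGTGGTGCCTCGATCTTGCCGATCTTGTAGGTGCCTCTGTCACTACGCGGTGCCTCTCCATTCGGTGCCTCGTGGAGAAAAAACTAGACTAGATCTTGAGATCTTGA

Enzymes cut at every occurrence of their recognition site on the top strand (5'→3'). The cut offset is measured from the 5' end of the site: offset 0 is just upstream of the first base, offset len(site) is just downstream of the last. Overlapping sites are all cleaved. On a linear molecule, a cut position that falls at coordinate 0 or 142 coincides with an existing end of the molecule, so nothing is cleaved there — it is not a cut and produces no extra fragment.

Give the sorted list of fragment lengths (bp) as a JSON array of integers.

Per-enzyme occurrences:
  GruIV GATCTTG/7: at [46, 55, 126, 134] ⇒ [53, 62, 133, 141]
  NpsII GGTGCCTC/7: at [4, 27, 38, 64, 83, 98] ⇒ [11, 34, 45, 71, 90, 105]
  CdoII GAAAAAAC/8: at [15, 111] ⇒ [23, 119]

All cut coordinates (distinct, sorted): [11, 23, 34, 45, 53, 62, 71, 90, 105, 119, 133, 141]

Fragment lengths:
  [0,11): 11 bp
  [11,23): 12 bp
  [23,34): 11 bp
  [34,45): 11 bp
  [45,53): 8 bp
  [53,62): 9 bp
  [62,71): 9 bp
  [71,90): 19 bp
  [90,105): 15 bp
  [105,119): 14 bp
  [119,133): 14 bp
  [133,141): 8 bp
  [141,142): 1 bp

[1,8,8,9,9,11,11,11,12,14,14,15,19]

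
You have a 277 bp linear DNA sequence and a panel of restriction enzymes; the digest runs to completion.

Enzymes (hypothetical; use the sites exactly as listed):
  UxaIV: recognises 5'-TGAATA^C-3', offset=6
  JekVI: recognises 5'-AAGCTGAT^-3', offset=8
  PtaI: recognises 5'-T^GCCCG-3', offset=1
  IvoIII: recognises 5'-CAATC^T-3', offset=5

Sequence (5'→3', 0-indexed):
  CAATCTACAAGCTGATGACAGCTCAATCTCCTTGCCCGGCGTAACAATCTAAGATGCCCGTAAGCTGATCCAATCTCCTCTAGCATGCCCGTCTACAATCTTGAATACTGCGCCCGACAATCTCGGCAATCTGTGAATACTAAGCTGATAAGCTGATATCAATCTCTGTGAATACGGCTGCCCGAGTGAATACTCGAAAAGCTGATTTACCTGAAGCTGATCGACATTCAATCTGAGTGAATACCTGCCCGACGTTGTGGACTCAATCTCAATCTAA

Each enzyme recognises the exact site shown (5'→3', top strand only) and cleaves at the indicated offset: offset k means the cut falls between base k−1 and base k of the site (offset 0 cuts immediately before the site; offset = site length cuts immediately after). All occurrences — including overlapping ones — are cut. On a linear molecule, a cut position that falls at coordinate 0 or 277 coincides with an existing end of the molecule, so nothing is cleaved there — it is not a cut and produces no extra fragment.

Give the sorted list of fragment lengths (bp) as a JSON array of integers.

Scan for sites:
  UxaIV (TGAATAC, off=6): starts [101, 133, 168, 186, 237] → cuts [107, 139, 174, 192, 243]
  JekVI (AAGCTGAT, off=8): starts [8, 61, 141, 149, 198, 213] → cuts [16, 69, 149, 157, 206, 221]
  PtaI (TGCCCG, off=1): starts [32, 54, 85, 178, 245] → cuts [33, 55, 86, 179, 246]
  IvoIII (CAATCT, off=5): starts [0, 23, 44, 70, 95, 117, 126, 159, 228, 263, 269] → cuts [5, 28, 49, 75, 100, 122, 131, 164, 233, 268, 274]

All cut coordinates (distinct, sorted): [5, 16, 28, 33, 49, 55, 69, 75, 86, 100, 107, 122, 131, 139, 149, 157, 164, 174, 179, 192, 206, 221, 233, 243, 246, 268, 274]

Fragment lengths:
  [0,5): 5 bp
  [5,16): 11 bp
  [16,28): 12 bp
  [28,33): 5 bp
  [33,49): 16 bp
  [49,55): 6 bp
  [55,69): 14 bp
  [69,75): 6 bp
  [75,86): 11 bp
  [86,100): 14 bp
  [100,107): 7 bp
  [107,122): 15 bp
  [122,131): 9 bp
  [131,139): 8 bp
  [139,149): 10 bp
  [149,157): 8 bp
  [157,164): 7 bp
  [164,174): 10 bp
  [174,179): 5 bp
  [179,192): 13 bp
  [192,206): 14 bp
  [206,221): 15 bp
  [221,233): 12 bp
  [233,243): 10 bp
  [243,246): 3 bp
  [246,268): 22 bp
  [268,274): 6 bp
  [274,277): 3 bp

[3,3,5,5,5,6,6,6,7,7,8,8,9,10,10,10,11,11,12,12,13,14,14,14,15,15,16,22]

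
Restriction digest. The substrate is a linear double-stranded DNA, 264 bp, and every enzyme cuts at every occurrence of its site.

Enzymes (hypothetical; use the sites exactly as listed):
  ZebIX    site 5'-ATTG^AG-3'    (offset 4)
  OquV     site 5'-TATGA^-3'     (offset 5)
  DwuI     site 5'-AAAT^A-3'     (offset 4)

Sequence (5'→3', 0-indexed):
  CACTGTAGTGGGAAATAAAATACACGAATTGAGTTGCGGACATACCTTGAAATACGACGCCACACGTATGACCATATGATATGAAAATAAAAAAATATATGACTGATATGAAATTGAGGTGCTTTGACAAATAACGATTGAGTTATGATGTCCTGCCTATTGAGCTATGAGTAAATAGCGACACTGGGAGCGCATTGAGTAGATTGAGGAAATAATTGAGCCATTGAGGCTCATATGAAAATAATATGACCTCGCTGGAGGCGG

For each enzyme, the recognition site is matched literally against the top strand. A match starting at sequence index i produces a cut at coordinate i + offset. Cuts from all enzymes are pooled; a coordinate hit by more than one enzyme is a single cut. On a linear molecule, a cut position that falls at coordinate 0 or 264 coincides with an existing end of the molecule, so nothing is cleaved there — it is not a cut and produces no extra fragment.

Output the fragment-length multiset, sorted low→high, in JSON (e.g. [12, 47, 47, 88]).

[4,4,5,5,5,5,6,6,7,7,8,8,8,8,8,8,9,9,10,12,14,15,16,16,18,21,22]

Scan for sites:
  ZebIX ATTGAG/4: at [27, 112, 136, 158, 193, 202, 214, 222] ⇒ [31, 116, 140, 162, 197, 206, 218, 226]
  OquV TATGA/5: at [66, 74, 79, 97, 106, 143, 165, 233, 244] ⇒ [71, 79, 84, 102, 111, 148, 170, 238, 249]
  DwuI AAATA/4: at [12, 17, 49, 84, 92, 128, 172, 209, 238] ⇒ [16, 21, 53, 88, 96, 132, 176, 213, 242]

All cut coordinates (distinct, sorted): [16, 21, 31, 53, 71, 79, 84, 88, 96, 102, 111, 116, 132, 140, 148, 162, 170, 176, 197, 206, 213, 218, 226, 238, 242, 249]

Fragments:
  [0,16): 16 bp
  [16,21): 5 bp
  [21,31): 10 bp
  [31,53): 22 bp
  [53,71): 18 bp
  [71,79): 8 bp
  [79,84): 5 bp
  [84,88): 4 bp
  [88,96): 8 bp
  [96,102): 6 bp
  [102,111): 9 bp
  [111,116): 5 bp
  [116,132): 16 bp
  [132,140): 8 bp
  [140,148): 8 bp
  [148,162): 14 bp
  [162,170): 8 bp
  [170,176): 6 bp
  [176,197): 21 bp
  [197,206): 9 bp
  [206,213): 7 bp
  [213,218): 5 bp
  [218,226): 8 bp
  [226,238): 12 bp
  [238,242): 4 bp
  [242,249): 7 bp
  [249,264): 15 bp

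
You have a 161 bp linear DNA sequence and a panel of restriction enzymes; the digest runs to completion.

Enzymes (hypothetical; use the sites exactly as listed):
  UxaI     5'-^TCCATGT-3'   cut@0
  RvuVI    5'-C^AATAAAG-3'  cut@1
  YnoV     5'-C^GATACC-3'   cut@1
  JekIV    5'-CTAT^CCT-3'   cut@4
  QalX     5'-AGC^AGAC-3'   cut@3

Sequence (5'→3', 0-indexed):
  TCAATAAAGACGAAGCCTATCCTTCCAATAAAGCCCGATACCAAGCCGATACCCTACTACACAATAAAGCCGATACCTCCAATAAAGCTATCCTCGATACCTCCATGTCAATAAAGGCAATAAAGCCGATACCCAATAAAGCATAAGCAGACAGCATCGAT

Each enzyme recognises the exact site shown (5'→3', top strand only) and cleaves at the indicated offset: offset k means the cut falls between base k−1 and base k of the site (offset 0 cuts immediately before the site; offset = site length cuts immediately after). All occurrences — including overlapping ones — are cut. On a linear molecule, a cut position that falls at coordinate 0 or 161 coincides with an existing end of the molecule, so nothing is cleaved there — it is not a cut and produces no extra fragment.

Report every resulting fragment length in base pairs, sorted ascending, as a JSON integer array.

Site scan:
  UxaI TCCATGT/0: at [101] ⇒ [101]
  RvuVI CAATAAAG/1: at [1, 25, 61, 79, 108, 117, 133] ⇒ [2, 26, 62, 80, 109, 118, 134]
  YnoV CGATACC/1: at [35, 46, 70, 94, 126] ⇒ [36, 47, 71, 95, 127]
  JekIV CTATCCT/4: at [16, 87] ⇒ [20, 91]
  QalX AGCAGAC/3: at [145] ⇒ [148]

All cut coordinates (distinct, sorted): [2, 20, 26, 36, 47, 62, 71, 80, 91, 95, 101, 109, 118, 127, 134, 148]

Fragments:
  [0,2): 2 bp
  [2,20): 18 bp
  [20,26): 6 bp
  [26,36): 10 bp
  [36,47): 11 bp
  [47,62): 15 bp
  [62,71): 9 bp
  [71,80): 9 bp
  [80,91): 11 bp
  [91,95): 4 bp
  [95,101): 6 bp
  [101,109): 8 bp
  [109,118): 9 bp
  [118,127): 9 bp
  [127,134): 7 bp
  [134,148): 14 bp
  [148,161): 13 bp

[2,4,6,6,7,8,9,9,9,9,10,11,11,13,14,15,18]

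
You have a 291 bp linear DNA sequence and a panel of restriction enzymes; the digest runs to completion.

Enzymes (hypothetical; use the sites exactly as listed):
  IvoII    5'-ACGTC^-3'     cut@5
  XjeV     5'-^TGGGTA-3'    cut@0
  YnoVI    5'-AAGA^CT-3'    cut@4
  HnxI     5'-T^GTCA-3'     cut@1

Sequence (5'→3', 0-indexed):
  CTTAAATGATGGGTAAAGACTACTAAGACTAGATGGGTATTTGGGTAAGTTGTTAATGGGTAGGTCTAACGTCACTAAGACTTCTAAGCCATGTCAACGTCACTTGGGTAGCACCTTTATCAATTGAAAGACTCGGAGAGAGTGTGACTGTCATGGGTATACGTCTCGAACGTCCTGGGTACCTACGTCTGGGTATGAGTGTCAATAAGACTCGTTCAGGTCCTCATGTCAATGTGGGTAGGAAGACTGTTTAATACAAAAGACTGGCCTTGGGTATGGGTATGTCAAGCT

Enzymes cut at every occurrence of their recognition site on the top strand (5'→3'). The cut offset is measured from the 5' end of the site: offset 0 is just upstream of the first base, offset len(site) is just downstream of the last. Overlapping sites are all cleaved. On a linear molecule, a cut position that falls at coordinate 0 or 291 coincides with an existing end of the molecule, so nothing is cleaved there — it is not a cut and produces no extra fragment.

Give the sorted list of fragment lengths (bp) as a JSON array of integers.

[1,3,4,5,6,7,7,7,7,8,8,9,9,9,9,10,10,11,12,12,12,14,15,17,17,17,18,27]

Scan for sites:
  IvoII (ACGTC, off=5): starts [68, 96, 160, 169, 184] → cuts [73, 101, 165, 174, 189]
  XjeV (TGGGTA, off=0): starts [9, 33, 41, 56, 104, 153, 175, 189, 234, 270, 276] → cuts [9, 33, 41, 56, 104, 153, 175, 189, 234, 270, 276]
  YnoVI (AAGACT, off=4): starts [15, 24, 76, 127, 206, 242, 259] → cuts [19, 28, 80, 131, 210, 246, 263]
  HnxI (TGTCA, off=1): starts [91, 148, 199, 226, 282] → cuts [92, 149, 200, 227, 283]

Pooled cuts: [9, 19, 28, 33, 41, 56, 73, 80, 92, 101, 104, 131, 149, 153, 165, 174, 175, 189, 200, 210, 227, 234, 246, 263, 270, 276, 283]

Fragment lengths:
  [0,9): 9 bp
  [9,19): 10 bp
  [19,28): 9 bp
  [28,33): 5 bp
  [33,41): 8 bp
  [41,56): 15 bp
  [56,73): 17 bp
  [73,80): 7 bp
  [80,92): 12 bp
  [92,101): 9 bp
  [101,104): 3 bp
  [104,131): 27 bp
  [131,149): 18 bp
  [149,153): 4 bp
  [153,165): 12 bp
  [165,174): 9 bp
  [174,175): 1 bp
  [175,189): 14 bp
  [189,200): 11 bp
  [200,210): 10 bp
  [210,227): 17 bp
  [227,234): 7 bp
  [234,246): 12 bp
  [246,263): 17 bp
  [263,270): 7 bp
  [270,276): 6 bp
  [276,283): 7 bp
  [283,291): 8 bp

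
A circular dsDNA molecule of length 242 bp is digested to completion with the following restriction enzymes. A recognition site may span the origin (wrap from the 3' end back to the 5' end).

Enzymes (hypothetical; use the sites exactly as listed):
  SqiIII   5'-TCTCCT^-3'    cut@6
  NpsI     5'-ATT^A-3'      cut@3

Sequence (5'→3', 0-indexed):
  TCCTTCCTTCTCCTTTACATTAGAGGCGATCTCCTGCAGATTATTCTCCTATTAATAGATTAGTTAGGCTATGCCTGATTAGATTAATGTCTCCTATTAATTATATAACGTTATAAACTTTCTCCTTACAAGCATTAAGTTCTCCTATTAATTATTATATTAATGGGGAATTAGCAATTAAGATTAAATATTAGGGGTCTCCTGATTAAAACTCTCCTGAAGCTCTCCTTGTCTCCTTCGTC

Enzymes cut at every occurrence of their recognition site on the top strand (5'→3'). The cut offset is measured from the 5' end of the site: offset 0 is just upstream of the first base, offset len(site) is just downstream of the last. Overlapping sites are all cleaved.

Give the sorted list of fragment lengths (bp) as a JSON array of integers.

Scan for sites:
  SqiIII TCTCCT/6: at [8, 29, 44, 89, 120, 140, 197, 212, 223, 231, 240] ⇒ [4, 14, 35, 50, 95, 126, 146, 203, 218, 229, 237]
  NpsI ATTA/3: at [18, 39, 50, 58, 77, 82, 95, 99, 133, 146, 150, 153, 158, 169, 176, 182, 189, 204] ⇒ [21, 42, 53, 61, 80, 85, 98, 102, 136, 149, 153, 156, 161, 172, 179, 185, 192, 207]

Pooled cuts: [4, 14, 21, 35, 42, 50, 53, 61, 80, 85, 95, 98, 102, 126, 136, 146, 149, 153, 156, 161, 172, 179, 185, 192, 203, 207, 218, 229, 237]

Fragments:
  4→14: 10 bp
  14→21: 7 bp
  21→35: 14 bp
  35→42: 7 bp
  42→50: 8 bp
  50→53: 3 bp
  53→61: 8 bp
  61→80: 19 bp
  80→85: 5 bp
  85→95: 10 bp
  95→98: 3 bp
  98→102: 4 bp
  102→126: 24 bp
  126→136: 10 bp
  136→146: 10 bp
  146→149: 3 bp
  149→153: 4 bp
  153→156: 3 bp
  156→161: 5 bp
  161→172: 11 bp
  172→179: 7 bp
  179→185: 6 bp
  185→192: 7 bp
  192→203: 11 bp
  203→207: 4 bp
  207→218: 11 bp
  218→229: 11 bp
  229→237: 8 bp
  237→4 (wrap): 242-237+4 = 9 bp

[3,3,3,3,4,4,4,5,5,6,7,7,7,7,8,8,8,9,10,10,10,10,11,11,11,11,14,19,24]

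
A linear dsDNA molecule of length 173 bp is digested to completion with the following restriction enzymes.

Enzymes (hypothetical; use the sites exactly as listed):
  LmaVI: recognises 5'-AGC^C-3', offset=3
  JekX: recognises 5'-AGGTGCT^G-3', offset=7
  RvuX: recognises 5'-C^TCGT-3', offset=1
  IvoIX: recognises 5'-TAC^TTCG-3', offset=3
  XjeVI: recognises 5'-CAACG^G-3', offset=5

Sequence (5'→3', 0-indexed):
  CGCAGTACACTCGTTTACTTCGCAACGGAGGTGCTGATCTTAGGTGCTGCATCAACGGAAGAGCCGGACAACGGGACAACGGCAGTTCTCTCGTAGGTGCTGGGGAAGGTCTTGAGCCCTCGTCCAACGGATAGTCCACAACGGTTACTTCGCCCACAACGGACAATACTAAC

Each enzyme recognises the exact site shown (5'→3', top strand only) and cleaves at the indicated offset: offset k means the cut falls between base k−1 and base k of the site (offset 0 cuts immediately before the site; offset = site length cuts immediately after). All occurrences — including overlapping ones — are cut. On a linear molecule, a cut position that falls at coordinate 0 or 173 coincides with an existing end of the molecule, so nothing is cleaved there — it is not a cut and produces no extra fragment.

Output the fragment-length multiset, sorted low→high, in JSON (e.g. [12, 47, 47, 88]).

Site scan:
  LmaVI AGCC/3: at [61, 114] ⇒ [64, 117]
  JekX AGGTGCTG/7: at [28, 41, 94] ⇒ [35, 48, 101]
  RvuX CTCGT/1: at [9, 89, 118] ⇒ [10, 90, 119]
  IvoIX TACTTCG/3: at [15, 145] ⇒ [18, 148]
  XjeVI CAACGG/5: at [22, 52, 68, 76, 124, 138, 156] ⇒ [27, 57, 73, 81, 129, 143, 161]

Pooled cuts: [10, 18, 27, 35, 48, 57, 64, 73, 81, 90, 101, 117, 119, 129, 143, 148, 161]

Fragment lengths:
  [0,10): 10 bp
  [10,18): 8 bp
  [18,27): 9 bp
  [27,35): 8 bp
  [35,48): 13 bp
  [48,57): 9 bp
  [57,64): 7 bp
  [64,73): 9 bp
  [73,81): 8 bp
  [81,90): 9 bp
  [90,101): 11 bp
  [101,117): 16 bp
  [117,119): 2 bp
  [119,129): 10 bp
  [129,143): 14 bp
  [143,148): 5 bp
  [148,161): 13 bp
  [161,173): 12 bp

[2,5,7,8,8,8,9,9,9,9,10,10,11,12,13,13,14,16]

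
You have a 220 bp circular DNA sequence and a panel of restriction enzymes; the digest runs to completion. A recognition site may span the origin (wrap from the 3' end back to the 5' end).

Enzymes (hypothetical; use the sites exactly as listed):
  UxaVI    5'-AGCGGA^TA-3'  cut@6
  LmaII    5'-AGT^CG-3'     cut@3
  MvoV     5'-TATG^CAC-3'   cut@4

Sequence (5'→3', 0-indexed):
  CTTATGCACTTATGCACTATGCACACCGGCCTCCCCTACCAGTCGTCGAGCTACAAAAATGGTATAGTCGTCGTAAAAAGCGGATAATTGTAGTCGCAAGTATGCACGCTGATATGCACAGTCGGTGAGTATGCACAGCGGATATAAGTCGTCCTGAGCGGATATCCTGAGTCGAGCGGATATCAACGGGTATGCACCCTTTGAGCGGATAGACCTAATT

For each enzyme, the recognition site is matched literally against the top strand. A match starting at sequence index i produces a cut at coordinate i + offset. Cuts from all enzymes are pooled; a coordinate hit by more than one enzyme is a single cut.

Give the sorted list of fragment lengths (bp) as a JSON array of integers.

Per-enzyme occurrences:
  UxaVI (AGCGGATA, off=6): starts [78, 136, 156, 174, 203] → cuts [84, 142, 162, 180, 209]
  LmaII (AGTCG, off=3): starts [40, 65, 91, 119, 146, 169] → cuts [43, 68, 94, 122, 149, 172]
  MvoV (TATGCAC, off=4): starts [2, 10, 17, 100, 112, 129, 190] → cuts [6, 14, 21, 104, 116, 133, 194]

All cut coordinates (distinct, sorted): [6, 14, 21, 43, 68, 84, 94, 104, 116, 122, 133, 142, 149, 162, 172, 180, 194, 209]

Fragment lengths:
  6→14: 8 bp
  14→21: 7 bp
  21→43: 22 bp
  43→68: 25 bp
  68→84: 16 bp
  84→94: 10 bp
  94→104: 10 bp
  104→116: 12 bp
  116→122: 6 bp
  122→133: 11 bp
  133→142: 9 bp
  142→149: 7 bp
  149→162: 13 bp
  162→172: 10 bp
  172→180: 8 bp
  180→194: 14 bp
  194→209: 15 bp
  209→6 (wrap): 220-209+6 = 17 bp

[6,7,7,8,8,9,10,10,10,11,12,13,14,15,16,17,22,25]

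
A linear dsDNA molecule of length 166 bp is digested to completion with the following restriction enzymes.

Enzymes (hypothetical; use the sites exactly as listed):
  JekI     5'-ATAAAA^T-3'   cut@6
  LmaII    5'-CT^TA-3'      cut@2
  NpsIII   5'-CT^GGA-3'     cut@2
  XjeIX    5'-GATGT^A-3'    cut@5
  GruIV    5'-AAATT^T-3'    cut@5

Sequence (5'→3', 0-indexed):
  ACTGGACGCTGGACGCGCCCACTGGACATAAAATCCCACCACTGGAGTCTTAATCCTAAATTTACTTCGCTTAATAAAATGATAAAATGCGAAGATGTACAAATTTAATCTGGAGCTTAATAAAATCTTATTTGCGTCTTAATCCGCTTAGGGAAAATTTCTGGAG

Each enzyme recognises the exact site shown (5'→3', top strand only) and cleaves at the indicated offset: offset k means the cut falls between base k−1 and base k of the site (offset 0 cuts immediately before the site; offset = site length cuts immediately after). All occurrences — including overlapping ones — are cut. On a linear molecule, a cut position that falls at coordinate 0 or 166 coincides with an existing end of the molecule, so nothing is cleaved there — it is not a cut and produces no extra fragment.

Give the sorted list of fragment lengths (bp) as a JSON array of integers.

Site scan:
  JekI (ATAAAAT, off=6): starts [27, 73, 81, 119] → cuts [33, 79, 87, 125]
  LmaII (CTTA, off=2): starts [48, 69, 115, 126, 137, 146] → cuts [50, 71, 117, 128, 139, 148]
  NpsIII (CTGGA, off=2): starts [1, 8, 21, 41, 109, 160] → cuts [3, 10, 23, 43, 111, 162]
  XjeIX (GATGTA, off=5): starts [93] → cuts [98]
  GruIV (AAATTT, off=5): starts [57, 100, 154] → cuts [62, 105, 159]

All cut coordinates (distinct, sorted): [3, 10, 23, 33, 43, 50, 62, 71, 79, 87, 98, 105, 111, 117, 125, 128, 139, 148, 159, 162]

Fragments:
  [0,3): 3 bp
  [3,10): 7 bp
  [10,23): 13 bp
  [23,33): 10 bp
  [33,43): 10 bp
  [43,50): 7 bp
  [50,62): 12 bp
  [62,71): 9 bp
  [71,79): 8 bp
  [79,87): 8 bp
  [87,98): 11 bp
  [98,105): 7 bp
  [105,111): 6 bp
  [111,117): 6 bp
  [117,125): 8 bp
  [125,128): 3 bp
  [128,139): 11 bp
  [139,148): 9 bp
  [148,159): 11 bp
  [159,162): 3 bp
  [162,166): 4 bp

[3,3,3,4,6,6,7,7,7,8,8,8,9,9,10,10,11,11,11,12,13]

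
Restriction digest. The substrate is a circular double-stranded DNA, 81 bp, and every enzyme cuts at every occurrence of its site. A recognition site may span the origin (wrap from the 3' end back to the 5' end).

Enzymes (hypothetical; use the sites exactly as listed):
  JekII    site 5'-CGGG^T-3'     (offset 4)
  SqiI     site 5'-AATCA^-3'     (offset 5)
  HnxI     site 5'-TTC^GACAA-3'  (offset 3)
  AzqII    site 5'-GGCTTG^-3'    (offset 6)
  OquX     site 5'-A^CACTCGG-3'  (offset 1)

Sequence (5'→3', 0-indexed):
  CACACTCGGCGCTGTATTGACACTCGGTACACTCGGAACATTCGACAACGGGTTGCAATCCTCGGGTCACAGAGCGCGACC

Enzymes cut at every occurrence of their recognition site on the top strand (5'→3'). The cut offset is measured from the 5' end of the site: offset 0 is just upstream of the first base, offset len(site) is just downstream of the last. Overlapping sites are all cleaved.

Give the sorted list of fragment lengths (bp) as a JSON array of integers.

Per-enzyme occurrences:
  JekII (CGGGT, off=4): starts [48, 62] → cuts [52, 66]
  SqiI (AATCA, off=5): no sites
  HnxI (TTCGACAA, off=3): starts [40] → cuts [43]
  AzqII (GGCTTG, off=6): no sites
  OquX (ACACTCGG, off=1): starts [1, 19, 28] → cuts [2, 20, 29]

Pooled cuts: [2, 20, 29, 43, 52, 66]

Fragments:
  2→20: 18 bp
  20→29: 9 bp
  29→43: 14 bp
  43→52: 9 bp
  52→66: 14 bp
  66→2 (wrap): 81-66+2 = 17 bp

[9,9,14,14,17,18]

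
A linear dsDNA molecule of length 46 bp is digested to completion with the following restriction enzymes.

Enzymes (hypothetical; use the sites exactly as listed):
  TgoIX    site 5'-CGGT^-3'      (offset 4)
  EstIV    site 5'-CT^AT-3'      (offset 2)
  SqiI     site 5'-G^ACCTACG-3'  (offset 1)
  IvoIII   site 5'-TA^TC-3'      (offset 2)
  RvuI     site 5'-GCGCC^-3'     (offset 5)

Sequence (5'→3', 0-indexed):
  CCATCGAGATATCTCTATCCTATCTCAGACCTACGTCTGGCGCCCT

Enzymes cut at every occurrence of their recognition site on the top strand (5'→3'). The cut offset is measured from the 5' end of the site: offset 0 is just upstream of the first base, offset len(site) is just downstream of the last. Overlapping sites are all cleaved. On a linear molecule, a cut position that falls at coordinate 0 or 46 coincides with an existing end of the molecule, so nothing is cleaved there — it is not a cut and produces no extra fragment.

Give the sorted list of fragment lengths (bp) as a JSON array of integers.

Per-enzyme occurrences:
  TgoIX (CGGT, off=4): no sites
  EstIV (CTAT, off=2): starts [14, 19] → cuts [16, 21]
  SqiI (GACCTACG, off=1): starts [27] → cuts [28]
  IvoIII (TATC, off=2): starts [9, 15, 20] → cuts [11, 17, 22]
  RvuI (GCGCC, off=5): starts [39] → cuts [44]

Pooled cuts: [11, 16, 17, 21, 22, 28, 44]

Fragments:
  [0,11): 11 bp
  [11,16): 5 bp
  [16,17): 1 bp
  [17,21): 4 bp
  [21,22): 1 bp
  [22,28): 6 bp
  [28,44): 16 bp
  [44,46): 2 bp

[1,1,2,4,5,6,11,16]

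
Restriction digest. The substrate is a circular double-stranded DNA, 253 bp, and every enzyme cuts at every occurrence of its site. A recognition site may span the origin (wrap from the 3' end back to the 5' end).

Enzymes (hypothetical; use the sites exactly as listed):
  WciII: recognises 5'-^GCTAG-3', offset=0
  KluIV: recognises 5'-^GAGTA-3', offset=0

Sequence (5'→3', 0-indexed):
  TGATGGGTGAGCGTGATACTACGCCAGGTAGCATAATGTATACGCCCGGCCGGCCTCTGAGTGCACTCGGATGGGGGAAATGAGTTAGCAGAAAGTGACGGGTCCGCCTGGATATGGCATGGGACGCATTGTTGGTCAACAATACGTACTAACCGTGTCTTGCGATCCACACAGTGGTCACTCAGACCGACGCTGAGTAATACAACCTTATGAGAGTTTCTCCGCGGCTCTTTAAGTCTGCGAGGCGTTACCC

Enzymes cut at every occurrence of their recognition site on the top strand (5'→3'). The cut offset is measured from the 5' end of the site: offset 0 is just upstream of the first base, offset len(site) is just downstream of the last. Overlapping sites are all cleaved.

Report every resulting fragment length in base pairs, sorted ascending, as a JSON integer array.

Scan for sites:
  WciII (GCTAG, off=0): no sites
  KluIV (GAGTA, off=0): starts [194] → cuts [194]

All cut coordinates (distinct, sorted): [194]

Fragments:
  194→194 (wrap): 253-194+194 = 253 bp

[253]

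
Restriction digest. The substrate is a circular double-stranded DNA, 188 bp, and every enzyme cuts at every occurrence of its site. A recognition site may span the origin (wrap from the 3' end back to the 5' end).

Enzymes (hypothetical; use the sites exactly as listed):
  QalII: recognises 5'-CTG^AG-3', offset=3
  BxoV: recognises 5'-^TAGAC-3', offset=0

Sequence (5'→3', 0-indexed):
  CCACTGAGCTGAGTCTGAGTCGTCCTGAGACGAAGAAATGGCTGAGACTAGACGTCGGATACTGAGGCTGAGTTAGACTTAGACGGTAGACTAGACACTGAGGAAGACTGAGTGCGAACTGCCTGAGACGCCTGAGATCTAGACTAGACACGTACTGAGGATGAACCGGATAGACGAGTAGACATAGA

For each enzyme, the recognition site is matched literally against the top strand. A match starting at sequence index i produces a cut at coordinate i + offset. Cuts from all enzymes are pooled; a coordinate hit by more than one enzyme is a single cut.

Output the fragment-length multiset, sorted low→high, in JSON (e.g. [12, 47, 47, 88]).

[3,4,5,5,5,5,6,6,6,6,7,8,9,9,10,10,10,13,13,15,16,17]

Per-enzyme occurrences:
  QalII CTGAG/3: at [3, 8, 14, 24, 41, 61, 67, 97, 107, 122, 131, 154] ⇒ [6, 11, 17, 27, 44, 64, 70, 100, 110, 125, 134, 157]
  BxoV TAGAC/0: at [48, 73, 79, 86, 91, 139, 144, 170, 178, 184] ⇒ [48, 73, 79, 86, 91, 139, 144, 170, 178, 184]

Pooled cuts: [6, 11, 17, 27, 44, 48, 64, 70, 73, 79, 86, 91, 100, 110, 125, 134, 139, 144, 157, 170, 178, 184]

Fragment lengths:
  6→11: 5 bp
  11→17: 6 bp
  17→27: 10 bp
  27→44: 17 bp
  44→48: 4 bp
  48→64: 16 bp
  64→70: 6 bp
  70→73: 3 bp
  73→79: 6 bp
  79→86: 7 bp
  86→91: 5 bp
  91→100: 9 bp
  100→110: 10 bp
  110→125: 15 bp
  125→134: 9 bp
  134→139: 5 bp
  139→144: 5 bp
  144→157: 13 bp
  157→170: 13 bp
  170→178: 8 bp
  178→184: 6 bp
  184→6 (wrap): 188-184+6 = 10 bp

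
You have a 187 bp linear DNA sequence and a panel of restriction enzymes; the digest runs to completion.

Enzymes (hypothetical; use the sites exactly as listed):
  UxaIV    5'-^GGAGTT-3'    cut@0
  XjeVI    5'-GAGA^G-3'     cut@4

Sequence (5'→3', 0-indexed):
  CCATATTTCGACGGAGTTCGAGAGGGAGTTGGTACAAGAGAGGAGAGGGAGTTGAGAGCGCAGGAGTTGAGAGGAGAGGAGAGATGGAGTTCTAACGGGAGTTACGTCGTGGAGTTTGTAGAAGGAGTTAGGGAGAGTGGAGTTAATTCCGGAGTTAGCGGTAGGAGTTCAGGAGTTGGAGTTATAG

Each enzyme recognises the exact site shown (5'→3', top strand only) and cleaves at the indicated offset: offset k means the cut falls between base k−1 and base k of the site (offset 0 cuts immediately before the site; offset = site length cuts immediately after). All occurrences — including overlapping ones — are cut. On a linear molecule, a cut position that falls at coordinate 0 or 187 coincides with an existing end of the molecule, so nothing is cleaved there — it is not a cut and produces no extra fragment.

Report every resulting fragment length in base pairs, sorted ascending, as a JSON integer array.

Per-enzyme occurrences:
  UxaIV (GGAGTT, off=0): starts [12, 24, 47, 62, 85, 97, 110, 123, 138, 150, 163, 171, 177] → cuts [12, 24, 47, 62, 85, 97, 110, 123, 138, 150, 163, 171, 177]
  XjeVI (GAGAG, off=4): starts [19, 37, 42, 53, 68, 73, 78, 132] → cuts [23, 41, 46, 57, 72, 77, 82, 136]

Pooled cuts: [12, 23, 24, 41, 46, 47, 57, 62, 72, 77, 82, 85, 97, 110, 123, 136, 138, 150, 163, 171, 177]

Fragments:
  [0,12): 12 bp
  [12,23): 11 bp
  [23,24): 1 bp
  [24,41): 17 bp
  [41,46): 5 bp
  [46,47): 1 bp
  [47,57): 10 bp
  [57,62): 5 bp
  [62,72): 10 bp
  [72,77): 5 bp
  [77,82): 5 bp
  [82,85): 3 bp
  [85,97): 12 bp
  [97,110): 13 bp
  [110,123): 13 bp
  [123,136): 13 bp
  [136,138): 2 bp
  [138,150): 12 bp
  [150,163): 13 bp
  [163,171): 8 bp
  [171,177): 6 bp
  [177,187): 10 bp

[1,1,2,3,5,5,5,5,6,8,10,10,10,11,12,12,12,13,13,13,13,17]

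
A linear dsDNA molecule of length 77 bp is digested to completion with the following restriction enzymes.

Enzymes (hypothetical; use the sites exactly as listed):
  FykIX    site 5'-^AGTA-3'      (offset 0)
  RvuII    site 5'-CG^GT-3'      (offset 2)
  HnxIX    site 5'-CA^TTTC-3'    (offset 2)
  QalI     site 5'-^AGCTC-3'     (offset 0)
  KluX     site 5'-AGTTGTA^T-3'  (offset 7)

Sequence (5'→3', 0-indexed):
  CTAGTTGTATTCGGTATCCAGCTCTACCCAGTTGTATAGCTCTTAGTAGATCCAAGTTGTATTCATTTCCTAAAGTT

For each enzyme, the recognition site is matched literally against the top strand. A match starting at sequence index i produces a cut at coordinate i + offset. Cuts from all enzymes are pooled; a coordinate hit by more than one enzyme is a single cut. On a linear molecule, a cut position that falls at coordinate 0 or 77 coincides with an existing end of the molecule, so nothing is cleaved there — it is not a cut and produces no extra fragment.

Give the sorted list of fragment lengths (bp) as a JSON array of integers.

Scan for sites:
  FykIX (AGTA, off=0): starts [44] → cuts [44]
  RvuII (CGGT, off=2): starts [11] → cuts [13]
  HnxIX (CATTTC, off=2): starts [63] → cuts [65]
  QalI (AGCTC, off=0): starts [19, 37] → cuts [19, 37]
  KluX (AGTTGTAT, off=7): starts [2, 29, 54] → cuts [9, 36, 61]

All cut coordinates (distinct, sorted): [9, 13, 19, 36, 37, 44, 61, 65]

Fragment lengths:
  [0,9): 9 bp
  [9,13): 4 bp
  [13,19): 6 bp
  [19,36): 17 bp
  [36,37): 1 bp
  [37,44): 7 bp
  [44,61): 17 bp
  [61,65): 4 bp
  [65,77): 12 bp

[1,4,4,6,7,9,12,17,17]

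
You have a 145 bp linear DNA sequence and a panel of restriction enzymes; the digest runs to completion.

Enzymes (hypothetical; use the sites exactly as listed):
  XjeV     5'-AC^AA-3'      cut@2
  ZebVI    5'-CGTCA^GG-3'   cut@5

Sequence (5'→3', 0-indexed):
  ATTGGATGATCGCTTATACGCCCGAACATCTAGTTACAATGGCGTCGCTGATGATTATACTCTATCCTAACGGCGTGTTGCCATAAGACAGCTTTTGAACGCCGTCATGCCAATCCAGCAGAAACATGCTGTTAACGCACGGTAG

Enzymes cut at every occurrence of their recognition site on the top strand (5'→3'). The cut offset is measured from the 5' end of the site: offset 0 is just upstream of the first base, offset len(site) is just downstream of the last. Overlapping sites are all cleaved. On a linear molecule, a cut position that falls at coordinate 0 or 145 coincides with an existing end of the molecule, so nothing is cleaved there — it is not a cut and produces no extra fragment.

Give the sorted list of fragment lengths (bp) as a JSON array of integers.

[37,108]

Site scan:
  XjeV ACAA/2: at [35] ⇒ [37]
  ZebVI (CGTCAGG, off=5): no sites

All cut coordinates (distinct, sorted): [37]

Fragments:
  [0,37): 37 bp
  [37,145): 108 bp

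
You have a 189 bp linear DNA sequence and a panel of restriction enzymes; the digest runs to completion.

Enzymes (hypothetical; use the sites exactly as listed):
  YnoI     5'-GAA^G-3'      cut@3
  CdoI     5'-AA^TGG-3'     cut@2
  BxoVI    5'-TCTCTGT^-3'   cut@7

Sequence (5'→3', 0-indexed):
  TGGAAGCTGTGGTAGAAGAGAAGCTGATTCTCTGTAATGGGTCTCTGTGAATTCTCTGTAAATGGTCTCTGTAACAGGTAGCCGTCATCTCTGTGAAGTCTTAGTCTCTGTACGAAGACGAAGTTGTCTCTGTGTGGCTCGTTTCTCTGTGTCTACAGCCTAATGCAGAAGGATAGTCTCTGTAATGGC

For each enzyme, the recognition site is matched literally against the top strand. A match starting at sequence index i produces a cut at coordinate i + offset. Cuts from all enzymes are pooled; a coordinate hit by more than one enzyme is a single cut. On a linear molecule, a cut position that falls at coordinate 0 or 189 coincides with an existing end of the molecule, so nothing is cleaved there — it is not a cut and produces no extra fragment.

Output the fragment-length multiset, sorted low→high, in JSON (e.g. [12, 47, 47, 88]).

Site scan:
  YnoI (GAAG, off=3): starts [2, 14, 19, 94, 113, 119, 167] → cuts [5, 17, 22, 97, 116, 122, 170]
  CdoI (AATGG, off=2): starts [35, 60, 183] → cuts [37, 62, 185]
  BxoVI (TCTCTGT, off=7): starts [28, 41, 52, 65, 87, 104, 126, 143, 176] → cuts [35, 48, 59, 72, 94, 111, 133, 150, 183]

All cut coordinates (distinct, sorted): [5, 17, 22, 35, 37, 48, 59, 62, 72, 94, 97, 111, 116, 122, 133, 150, 170, 183, 185]

Fragments:
  [0,5): 5 bp
  [5,17): 12 bp
  [17,22): 5 bp
  [22,35): 13 bp
  [35,37): 2 bp
  [37,48): 11 bp
  [48,59): 11 bp
  [59,62): 3 bp
  [62,72): 10 bp
  [72,94): 22 bp
  [94,97): 3 bp
  [97,111): 14 bp
  [111,116): 5 bp
  [116,122): 6 bp
  [122,133): 11 bp
  [133,150): 17 bp
  [150,170): 20 bp
  [170,183): 13 bp
  [183,185): 2 bp
  [185,189): 4 bp

[2,2,3,3,4,5,5,5,6,10,11,11,11,12,13,13,14,17,20,22]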